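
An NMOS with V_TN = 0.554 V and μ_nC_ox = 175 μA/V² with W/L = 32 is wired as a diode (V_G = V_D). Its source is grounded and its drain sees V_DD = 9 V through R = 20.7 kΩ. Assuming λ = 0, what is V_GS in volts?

With gate tied to drain, V_GS = V_DS ≥ V_GS − V_TN, so the device is in saturation.
k_n = μ_nC_ox · (W/L) = 5.6 mA/V².
KCL at the drain: ½ k_n (V_GS − V_TN)² = (V_DD − V_GS)/R.
Let x = V_GS − 0.554. Then 58 x² + x − 8.446 = 0, giving x = 0.373 V (positive root), so V_GS = 0.927 V.
I_D = (V_DD − V_GS)/R = (9 − 0.927) / 20.7 = 0.39 mA.

V_GS = 0.927 V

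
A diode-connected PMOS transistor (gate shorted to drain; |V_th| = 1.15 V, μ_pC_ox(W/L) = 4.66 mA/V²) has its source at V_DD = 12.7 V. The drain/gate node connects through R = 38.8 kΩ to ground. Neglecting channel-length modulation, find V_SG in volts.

V_SG = 1.50 V

With gate tied to drain, V_SG = V_SD ≥ V_SG − |V_th|, so the device is in saturation.
KCL at the drain: ½ k_p (V_SG − |V_th|)² = (V_DD − V_SG)/R.
Let x = V_SG − 1.15. Then 90.4 x² + x − 11.55 = 0, giving x = 0.352 V (positive root), so V_SG = 1.5 V.
I_D = (V_DD − V_SG)/R = (12.7 − 1.5) / 38.8 = 0.289 mA.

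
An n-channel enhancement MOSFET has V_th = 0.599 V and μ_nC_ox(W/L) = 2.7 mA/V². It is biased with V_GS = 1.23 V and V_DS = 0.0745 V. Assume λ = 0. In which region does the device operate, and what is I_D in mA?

V_ov = V_GS − V_th = 1.23 − 0.599 = 0.631 V.
Since V_DS = 0.0745 V < V_ov = 0.631 V, the device is in the triode region.
I_D = k_n [V_ov · V_DS − ½ V_DS²] = 2.7 × [0.631 × 0.0745 − 0.5 × 0.0745²] = 0.119 mA.

Triode; I_D = 0.119 mA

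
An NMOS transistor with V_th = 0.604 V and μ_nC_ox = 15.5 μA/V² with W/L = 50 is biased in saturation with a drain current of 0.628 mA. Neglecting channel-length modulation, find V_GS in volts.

k_n = μ_nC_ox · (W/L) = 0.775 mA/V².
In saturation I_D = ½ k_n (V_GS − V_th)², so V_GS − V_th = √(2 I_D / k_n) = √(2 × 0.628 / 0.775) = 1.27 V.
V_GS = 0.604 + 1.27 = 1.88 V.

V_GS = 1.88 V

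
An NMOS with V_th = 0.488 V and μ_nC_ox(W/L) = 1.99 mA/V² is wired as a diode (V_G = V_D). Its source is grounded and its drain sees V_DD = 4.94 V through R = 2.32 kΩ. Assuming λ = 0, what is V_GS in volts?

With gate tied to drain, V_GS = V_DS ≥ V_GS − V_th, so the device is in saturation.
KCL at the drain: ½ k_n (V_GS − V_th)² = (V_DD − V_GS)/R.
Let x = V_GS − 0.488. Then 2.31 x² + x − 4.452 = 0, giving x = 1.19 V (positive root), so V_GS = 1.68 V.
I_D = (V_DD − V_GS)/R = (4.94 − 1.68) / 2.32 = 1.41 mA.

V_GS = 1.68 V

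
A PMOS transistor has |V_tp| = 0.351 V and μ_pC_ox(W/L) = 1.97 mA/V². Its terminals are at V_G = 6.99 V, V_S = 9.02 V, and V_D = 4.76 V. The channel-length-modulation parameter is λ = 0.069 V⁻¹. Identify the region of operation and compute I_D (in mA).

Saturation; I_D = 3.59 mA

V_SG = V_S − V_G = 9.02 − 6.99 = 2.03 V; V_SD = V_S − V_D = 9.02 − 4.76 = 4.26 V.
V_ov = V_SG − |V_tp| = 2.03 − 0.351 = 1.68 V.
Since V_SD = 4.26 V ≥ V_ov = 1.68 V, the device is in saturation.
I_D = ½ k_p V_ov² (1 + λ V_SD) = 0.5 × 1.97 × 1.68² × (1 + 0.069 × 4.26) = 3.59 mA.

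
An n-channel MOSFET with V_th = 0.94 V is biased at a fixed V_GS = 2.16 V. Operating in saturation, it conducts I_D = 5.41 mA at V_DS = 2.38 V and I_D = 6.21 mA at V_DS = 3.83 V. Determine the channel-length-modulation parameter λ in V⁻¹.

With V_GS fixed, I_D ∝ (1 + λ V_DS) in saturation, so I_D2/I_D1 = (1 + λ V_DS2)/(1 + λ V_DS1).
6.21/5.41 = 1.148 = (1 + 3.83 λ)/(1 + 2.38 λ).
Solving: λ (I_D1 V_DS2 − I_D2 V_DS1) = I_D2 − I_D1, so λ = (6.21 − 5.41) / (5.41 × 3.83 − 6.21 × 2.38) = 0.8 / 5.94 = 0.135 V⁻¹.

λ = 0.135 V⁻¹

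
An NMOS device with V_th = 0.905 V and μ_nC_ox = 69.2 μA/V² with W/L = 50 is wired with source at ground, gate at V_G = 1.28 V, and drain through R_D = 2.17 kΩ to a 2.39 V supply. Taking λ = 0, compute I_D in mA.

V_GS = V_G = 1.28 V, so V_ov = 1.28 − 0.905 = 0.375 V.
k_n = μ_nC_ox · (W/L) = 3.46 mA/V².
Assume saturation: I_D = ½ k_n V_ov² = 0.5 × 3.46 × 0.375² = 0.243 mA, giving V_DS = V_DD − I_D R_D = 2.39 − 0.243 × 2.17 = 1.86 V.
V_DS = 1.86 V ≥ V_ov = 0.375 V, confirming saturation.

I_D = 0.243 mA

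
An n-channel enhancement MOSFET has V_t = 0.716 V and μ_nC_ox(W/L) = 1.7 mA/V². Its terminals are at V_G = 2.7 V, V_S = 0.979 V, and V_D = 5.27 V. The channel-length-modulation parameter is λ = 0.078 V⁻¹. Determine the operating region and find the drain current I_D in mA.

V_GS = V_G − V_S = 2.7 − 0.979 = 1.72 V; V_DS = V_D − V_S = 5.27 − 0.979 = 4.29 V.
V_ov = V_GS − V_t = 1.72 − 0.716 = 1.01 V.
Since V_DS = 4.29 V ≥ V_ov = 1.01 V, the device is in saturation.
I_D = ½ k_n V_ov² (1 + λ V_DS) = 0.5 × 1.7 × 1.01² × (1 + 0.078 × 4.29) = 1.15 mA.

Saturation; I_D = 1.15 mA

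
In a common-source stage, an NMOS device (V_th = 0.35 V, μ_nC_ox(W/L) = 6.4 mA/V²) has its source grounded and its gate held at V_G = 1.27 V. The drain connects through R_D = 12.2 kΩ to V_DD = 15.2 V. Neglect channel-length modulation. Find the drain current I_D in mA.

I_D = 1.23 mA

V_GS = V_G = 1.27 V, so V_ov = 1.27 − 0.35 = 0.92 V.
Assume saturation: I_D = ½ k_n V_ov² = 0.5 × 6.4 × 0.92² = 2.71 mA, giving V_DS = V_DD − I_D R_D = 15.2 − 2.71 × 12.2 = -17.8 V.
But -17.8 V < V_ov = 0.92 V, so the device is actually in triode.
In triode I_D = k_n[V_ov V_DS − ½ V_DS²] and I_D = (V_DD − V_DS)/R_D. Equating: 39 V_DS² − 72.83 V_DS + 15.2 = 0, giving V_DS = 0.239 V (the root below V_ov).
I_D = (15.2 − 0.239) / 12.2 = 1.23 mA.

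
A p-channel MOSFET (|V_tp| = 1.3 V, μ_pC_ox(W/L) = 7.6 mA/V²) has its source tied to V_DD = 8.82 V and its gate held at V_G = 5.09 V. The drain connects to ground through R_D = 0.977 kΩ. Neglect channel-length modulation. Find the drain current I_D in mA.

I_D = 8.50 mA

V_SG = V_DD − V_G = 8.82 − 5.09 = 3.73 V, so V_ov = 3.73 − 1.3 = 2.43 V.
Assume saturation: I_D = ½ k_p V_ov² = 0.5 × 7.6 × 2.43² = 22.4 mA, giving V_SD = V_DD − I_D R_D = 8.82 − 22.4 × 0.977 = -13.1 V.
But -13.1 V < V_ov = 2.43 V, so the device is actually in triode.
In triode I_D = k_p[V_ov V_SD − ½ V_SD²] and I_D = (V_DD − V_SD)/R_D. Equating: 3.71 V_SD² − 19.04 V_SD + 8.82 = 0, giving V_SD = 0.515 V (the root below V_ov).
I_D = (8.82 − 0.515) / 0.977 = 8.5 mA.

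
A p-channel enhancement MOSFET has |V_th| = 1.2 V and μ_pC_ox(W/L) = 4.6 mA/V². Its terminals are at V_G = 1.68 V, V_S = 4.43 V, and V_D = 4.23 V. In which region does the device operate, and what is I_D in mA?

V_SG = V_S − V_G = 4.43 − 1.68 = 2.75 V; V_SD = V_S − V_D = 4.43 − 4.23 = 0.2 V.
V_ov = V_SG − |V_th| = 2.75 − 1.2 = 1.55 V.
Since V_SD = 0.2 V < V_ov = 1.55 V, the device is in the triode region.
I_D = k_p [V_ov · V_SD − ½ V_SD²] = 4.6 × [1.55 × 0.2 − 0.5 × 0.2²] = 1.33 mA.

Triode; I_D = 1.33 mA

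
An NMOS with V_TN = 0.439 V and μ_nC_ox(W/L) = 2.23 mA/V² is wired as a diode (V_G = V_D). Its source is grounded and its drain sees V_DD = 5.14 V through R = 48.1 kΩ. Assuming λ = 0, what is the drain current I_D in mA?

I_D = 0.0918 mA

With gate tied to drain, V_GS = V_DS ≥ V_GS − V_TN, so the device is in saturation.
KCL at the drain: ½ k_n (V_GS − V_TN)² = (V_DD − V_GS)/R.
Let x = V_GS − 0.439. Then 53.6 x² + x − 4.701 = 0, giving x = 0.287 V (positive root), so V_GS = 0.726 V.
I_D = (V_DD − V_GS)/R = (5.14 − 0.726) / 48.1 = 0.0918 mA.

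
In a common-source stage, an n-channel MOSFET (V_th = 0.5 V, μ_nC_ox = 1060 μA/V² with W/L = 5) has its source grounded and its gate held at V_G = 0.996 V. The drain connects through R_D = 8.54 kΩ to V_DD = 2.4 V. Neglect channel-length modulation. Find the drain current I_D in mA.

V_GS = V_G = 0.996 V, so V_ov = 0.996 − 0.5 = 0.496 V.
k_n = μ_nC_ox · (W/L) = 5.3 mA/V².
Assume saturation: I_D = ½ k_n V_ov² = 0.5 × 5.3 × 0.496² = 0.652 mA, giving V_DS = V_DD − I_D R_D = 2.4 − 0.652 × 8.54 = -3.17 V.
But -3.17 V < V_ov = 0.496 V, so the device is actually in triode.
In triode I_D = k_n[V_ov V_DS − ½ V_DS²] and I_D = (V_DD − V_DS)/R_D. Equating: 22.6 V_DS² − 23.45 V_DS + 2.4 = 0, giving V_DS = 0.115 V (the root below V_ov).
I_D = (2.4 − 0.115) / 8.54 = 0.268 mA.

I_D = 0.268 mA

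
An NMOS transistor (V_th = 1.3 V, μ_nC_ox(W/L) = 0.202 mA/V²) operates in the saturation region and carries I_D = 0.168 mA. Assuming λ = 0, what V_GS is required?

In saturation I_D = ½ k_n (V_GS − V_th)², so V_GS − V_th = √(2 I_D / k_n) = √(2 × 0.168 / 0.202) = 1.29 V.
V_GS = 1.3 + 1.29 = 2.59 V.

V_GS = 2.59 V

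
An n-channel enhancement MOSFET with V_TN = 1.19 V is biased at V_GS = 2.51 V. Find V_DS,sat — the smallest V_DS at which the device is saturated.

The boundary between triode and saturation is V_DS = V_GS − V_TN = V_ov.
V_ov = 2.51 − 1.19 = 1.32 V.

V_DS,sat = 1.32 V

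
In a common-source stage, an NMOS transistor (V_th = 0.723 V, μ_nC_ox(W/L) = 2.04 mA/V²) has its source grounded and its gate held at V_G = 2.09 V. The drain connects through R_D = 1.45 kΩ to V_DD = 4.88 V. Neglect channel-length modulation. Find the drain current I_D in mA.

V_GS = V_G = 2.09 V, so V_ov = 2.09 − 0.723 = 1.37 V.
Assume saturation: I_D = ½ k_n V_ov² = 0.5 × 2.04 × 1.37² = 1.91 mA, giving V_DS = V_DD − I_D R_D = 4.88 − 1.91 × 1.45 = 2.12 V.
V_DS = 2.12 V ≥ V_ov = 1.37 V, confirming saturation.

I_D = 1.91 mA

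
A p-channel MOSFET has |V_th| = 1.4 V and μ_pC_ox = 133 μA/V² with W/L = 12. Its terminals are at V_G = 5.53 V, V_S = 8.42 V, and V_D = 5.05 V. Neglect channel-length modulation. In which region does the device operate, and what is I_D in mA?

Saturation; I_D = 1.77 mA

V_SG = V_S − V_G = 8.42 − 5.53 = 2.89 V; V_SD = V_S − V_D = 8.42 − 5.05 = 3.37 V.
k_p = μ_pC_ox · (W/L) = 1.596 mA/V².
V_ov = V_SG − |V_th| = 2.89 − 1.4 = 1.49 V.
Since V_SD = 3.37 V ≥ V_ov = 1.49 V, the device is in saturation.
I_D = ½ k_p V_ov² = 0.5 × 1.596 × 1.49² = 1.77 mA.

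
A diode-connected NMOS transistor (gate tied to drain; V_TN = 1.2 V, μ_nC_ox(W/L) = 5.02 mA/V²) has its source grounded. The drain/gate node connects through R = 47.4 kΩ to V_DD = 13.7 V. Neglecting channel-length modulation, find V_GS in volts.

V_GS = 1.52 V

With gate tied to drain, V_GS = V_DS ≥ V_GS − V_TN, so the device is in saturation.
KCL at the drain: ½ k_n (V_GS − V_TN)² = (V_DD − V_GS)/R.
Let x = V_GS − 1.2. Then 119 x² + x − 12.5 = 0, giving x = 0.32 V (positive root), so V_GS = 1.52 V.
I_D = (V_DD − V_GS)/R = (13.7 − 1.52) / 47.4 = 0.257 mA.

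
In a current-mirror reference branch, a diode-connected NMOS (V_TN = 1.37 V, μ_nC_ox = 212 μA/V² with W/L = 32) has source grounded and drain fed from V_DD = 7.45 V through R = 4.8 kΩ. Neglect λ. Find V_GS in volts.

V_GS = 1.95 V

With gate tied to drain, V_GS = V_DS ≥ V_GS − V_TN, so the device is in saturation.
k_n = μ_nC_ox · (W/L) = 6.784 mA/V².
KCL at the drain: ½ k_n (V_GS − V_TN)² = (V_DD − V_GS)/R.
Let x = V_GS − 1.37. Then 16.3 x² + x − 6.08 = 0, giving x = 0.581 V (positive root), so V_GS = 1.95 V.
I_D = (V_DD − V_GS)/R = (7.45 − 1.95) / 4.8 = 1.15 mA.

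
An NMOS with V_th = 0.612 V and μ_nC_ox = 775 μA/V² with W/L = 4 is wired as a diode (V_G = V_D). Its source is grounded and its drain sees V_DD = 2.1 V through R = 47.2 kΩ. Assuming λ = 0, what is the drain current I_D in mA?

I_D = 0.0286 mA

With gate tied to drain, V_GS = V_DS ≥ V_GS − V_th, so the device is in saturation.
k_n = μ_nC_ox · (W/L) = 3.1 mA/V².
KCL at the drain: ½ k_n (V_GS − V_th)² = (V_DD − V_GS)/R.
Let x = V_GS − 0.612. Then 73.2 x² + x − 1.488 = 0, giving x = 0.136 V (positive root), so V_GS = 0.748 V.
I_D = (V_DD − V_GS)/R = (2.1 − 0.748) / 47.2 = 0.0286 mA.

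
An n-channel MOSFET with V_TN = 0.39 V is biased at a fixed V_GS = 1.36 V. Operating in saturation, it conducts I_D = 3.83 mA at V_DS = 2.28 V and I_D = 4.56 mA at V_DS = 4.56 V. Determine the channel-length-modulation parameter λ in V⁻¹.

λ = 0.103 V⁻¹

With V_GS fixed, I_D ∝ (1 + λ V_DS) in saturation, so I_D2/I_D1 = (1 + λ V_DS2)/(1 + λ V_DS1).
4.56/3.83 = 1.191 = (1 + 4.56 λ)/(1 + 2.28 λ).
Solving: λ (I_D1 V_DS2 − I_D2 V_DS1) = I_D2 − I_D1, so λ = (4.56 − 3.83) / (3.83 × 4.56 − 4.56 × 2.28) = 0.73 / 7.07 = 0.103 V⁻¹.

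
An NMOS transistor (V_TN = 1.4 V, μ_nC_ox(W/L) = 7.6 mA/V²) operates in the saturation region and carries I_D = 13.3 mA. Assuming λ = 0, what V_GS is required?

In saturation I_D = ½ k_n (V_GS − V_TN)², so V_GS − V_TN = √(2 I_D / k_n) = √(2 × 13.3 / 7.6) = 1.87 V.
V_GS = 1.4 + 1.87 = 3.27 V.

V_GS = 3.27 V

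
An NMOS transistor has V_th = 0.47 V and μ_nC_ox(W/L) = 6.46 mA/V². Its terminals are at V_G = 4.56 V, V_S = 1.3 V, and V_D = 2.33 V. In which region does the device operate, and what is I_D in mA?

Triode; I_D = 15.1 mA

V_GS = V_G − V_S = 4.56 − 1.3 = 3.26 V; V_DS = V_D − V_S = 2.33 − 1.3 = 1.03 V.
V_ov = V_GS − V_th = 3.26 − 0.47 = 2.79 V.
Since V_DS = 1.03 V < V_ov = 2.79 V, the device is in the triode region.
I_D = k_n [V_ov · V_DS − ½ V_DS²] = 6.46 × [2.79 × 1.03 − 0.5 × 1.03²] = 15.1 mA.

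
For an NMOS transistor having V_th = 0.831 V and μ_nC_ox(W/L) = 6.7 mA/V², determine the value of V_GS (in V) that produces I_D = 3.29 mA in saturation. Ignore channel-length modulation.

In saturation I_D = ½ k_n (V_GS − V_th)², so V_GS − V_th = √(2 I_D / k_n) = √(2 × 3.29 / 6.7) = 0.991 V.
V_GS = 0.831 + 0.991 = 1.82 V.

V_GS = 1.82 V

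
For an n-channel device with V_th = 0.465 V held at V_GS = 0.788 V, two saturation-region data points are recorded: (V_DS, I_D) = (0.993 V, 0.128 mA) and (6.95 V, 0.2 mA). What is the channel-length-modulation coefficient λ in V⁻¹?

With V_GS fixed, I_D ∝ (1 + λ V_DS) in saturation, so I_D2/I_D1 = (1 + λ V_DS2)/(1 + λ V_DS1).
0.2/0.128 = 1.562 = (1 + 6.95 λ)/(1 + 0.993 λ).
Solving: λ (I_D1 V_DS2 − I_D2 V_DS1) = I_D2 − I_D1, so λ = (0.2 − 0.128) / (0.128 × 6.95 − 0.2 × 0.993) = 0.072 / 0.691 = 0.104 V⁻¹.

λ = 0.104 V⁻¹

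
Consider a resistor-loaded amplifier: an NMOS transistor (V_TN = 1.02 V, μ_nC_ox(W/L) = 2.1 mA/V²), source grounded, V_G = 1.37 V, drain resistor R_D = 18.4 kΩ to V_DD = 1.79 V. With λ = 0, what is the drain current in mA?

V_GS = V_G = 1.37 V, so V_ov = 1.37 − 1.02 = 0.35 V.
Assume saturation: I_D = ½ k_n V_ov² = 0.5 × 2.1 × 0.35² = 0.129 mA, giving V_DS = V_DD − I_D R_D = 1.79 − 0.129 × 18.4 = -0.577 V.
But -0.577 V < V_ov = 0.35 V, so the device is actually in triode.
In triode I_D = k_n[V_ov V_DS − ½ V_DS²] and I_D = (V_DD − V_DS)/R_D. Equating: 19.3 V_DS² − 14.52 V_DS + 1.79 = 0, giving V_DS = 0.155 V (the root below V_ov).
I_D = (1.79 − 0.155) / 18.4 = 0.0888 mA.

I_D = 0.0888 mA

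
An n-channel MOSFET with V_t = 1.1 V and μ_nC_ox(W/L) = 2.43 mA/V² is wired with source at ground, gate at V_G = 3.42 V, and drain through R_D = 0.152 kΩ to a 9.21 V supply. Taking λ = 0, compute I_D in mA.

I_D = 6.54 mA

V_GS = V_G = 3.42 V, so V_ov = 3.42 − 1.1 = 2.32 V.
Assume saturation: I_D = ½ k_n V_ov² = 0.5 × 2.43 × 2.32² = 6.54 mA, giving V_DS = V_DD − I_D R_D = 9.21 − 6.54 × 0.152 = 8.22 V.
V_DS = 8.22 V ≥ V_ov = 2.32 V, confirming saturation.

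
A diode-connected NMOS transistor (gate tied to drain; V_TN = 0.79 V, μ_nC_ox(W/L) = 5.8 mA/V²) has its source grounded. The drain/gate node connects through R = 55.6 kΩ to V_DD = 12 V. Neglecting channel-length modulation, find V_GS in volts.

V_GS = 1.05 V

With gate tied to drain, V_GS = V_DS ≥ V_GS − V_TN, so the device is in saturation.
KCL at the drain: ½ k_n (V_GS − V_TN)² = (V_DD − V_GS)/R.
Let x = V_GS − 0.79. Then 161 x² + x − 11.21 = 0, giving x = 0.261 V (positive root), so V_GS = 1.05 V.
I_D = (V_DD − V_GS)/R = (12 − 1.05) / 55.6 = 0.197 mA.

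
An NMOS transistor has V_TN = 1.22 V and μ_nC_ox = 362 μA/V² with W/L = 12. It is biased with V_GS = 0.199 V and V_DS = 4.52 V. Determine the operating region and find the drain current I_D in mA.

V_GS = 0.199 V < V_TN = 1.22 V, so the transistor is in cutoff.

Cutoff; I_D = 0 mA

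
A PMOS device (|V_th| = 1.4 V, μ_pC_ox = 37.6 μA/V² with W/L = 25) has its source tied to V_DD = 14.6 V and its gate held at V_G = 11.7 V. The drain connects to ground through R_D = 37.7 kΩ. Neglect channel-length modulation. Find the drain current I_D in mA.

I_D = 0.379 mA

V_SG = V_DD − V_G = 14.6 − 11.7 = 2.9 V, so V_ov = 2.9 − 1.4 = 1.5 V.
k_p = μ_pC_ox · (W/L) = 0.94 mA/V².
Assume saturation: I_D = ½ k_p V_ov² = 0.5 × 0.94 × 1.5² = 1.06 mA, giving V_SD = V_DD − I_D R_D = 14.6 − 1.06 × 37.7 = -25.3 V.
But -25.3 V < V_ov = 1.5 V, so the device is actually in triode.
In triode I_D = k_p[V_ov V_SD − ½ V_SD²] and I_D = (V_DD − V_SD)/R_D. Equating: 17.7 V_SD² − 54.16 V_SD + 14.6 = 0, giving V_SD = 0.299 V (the root below V_ov).
I_D = (14.6 − 0.299) / 37.7 = 0.379 mA.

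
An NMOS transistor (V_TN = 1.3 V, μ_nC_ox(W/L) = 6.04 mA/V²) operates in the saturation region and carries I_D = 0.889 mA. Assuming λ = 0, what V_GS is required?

V_GS = 1.84 V

In saturation I_D = ½ k_n (V_GS − V_TN)², so V_GS − V_TN = √(2 I_D / k_n) = √(2 × 0.889 / 6.04) = 0.543 V.
V_GS = 1.3 + 0.543 = 1.84 V.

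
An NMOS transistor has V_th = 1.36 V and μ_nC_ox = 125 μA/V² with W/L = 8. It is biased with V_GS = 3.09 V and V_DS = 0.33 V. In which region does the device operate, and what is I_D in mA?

k_n = μ_nC_ox · (W/L) = 1 mA/V².
V_ov = V_GS − V_th = 3.09 − 1.36 = 1.73 V.
Since V_DS = 0.33 V < V_ov = 1.73 V, the device is in the triode region.
I_D = k_n [V_ov · V_DS − ½ V_DS²] = 1 × [1.73 × 0.33 − 0.5 × 0.33²] = 0.516 mA.

Triode; I_D = 0.516 mA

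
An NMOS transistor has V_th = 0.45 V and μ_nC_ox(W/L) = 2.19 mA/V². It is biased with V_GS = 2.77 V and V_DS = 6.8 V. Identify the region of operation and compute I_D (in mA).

V_ov = V_GS − V_th = 2.77 − 0.45 = 2.32 V.
Since V_DS = 6.8 V ≥ V_ov = 2.32 V, the device is in saturation.
I_D = ½ k_n V_ov² = 0.5 × 2.19 × 2.32² = 5.89 mA.

Saturation; I_D = 5.89 mA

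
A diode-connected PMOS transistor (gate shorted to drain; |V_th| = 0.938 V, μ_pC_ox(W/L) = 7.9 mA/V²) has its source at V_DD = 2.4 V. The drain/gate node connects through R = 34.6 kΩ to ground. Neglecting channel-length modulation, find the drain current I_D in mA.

I_D = 0.0394 mA

With gate tied to drain, V_SG = V_SD ≥ V_SG − |V_th|, so the device is in saturation.
KCL at the drain: ½ k_p (V_SG − |V_th|)² = (V_DD − V_SG)/R.
Let x = V_SG − 0.938. Then 137 x² + x − 1.462 = 0, giving x = 0.0998 V (positive root), so V_SG = 1.04 V.
I_D = (V_DD − V_SG)/R = (2.4 − 1.04) / 34.6 = 0.0394 mA.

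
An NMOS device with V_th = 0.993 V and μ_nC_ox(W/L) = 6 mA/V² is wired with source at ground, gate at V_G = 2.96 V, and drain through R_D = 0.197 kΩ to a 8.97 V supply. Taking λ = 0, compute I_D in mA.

I_D = 11.6 mA

V_GS = V_G = 2.96 V, so V_ov = 2.96 − 0.993 = 1.97 V.
Assume saturation: I_D = ½ k_n V_ov² = 0.5 × 6 × 1.97² = 11.6 mA, giving V_DS = V_DD − I_D R_D = 8.97 − 11.6 × 0.197 = 6.68 V.
V_DS = 6.68 V ≥ V_ov = 1.97 V, confirming saturation.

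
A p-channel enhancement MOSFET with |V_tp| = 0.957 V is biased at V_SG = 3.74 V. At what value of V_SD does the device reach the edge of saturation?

V_SD,sat = 2.78 V

The boundary between triode and saturation is V_SD = V_SG − |V_tp| = V_ov.
V_ov = 3.74 − 0.957 = 2.78 V.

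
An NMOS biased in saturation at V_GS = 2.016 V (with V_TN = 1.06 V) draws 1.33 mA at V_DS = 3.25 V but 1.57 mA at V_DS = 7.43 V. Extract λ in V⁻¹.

With V_GS fixed, I_D ∝ (1 + λ V_DS) in saturation, so I_D2/I_D1 = (1 + λ V_DS2)/(1 + λ V_DS1).
1.57/1.33 = 1.18 = (1 + 7.43 λ)/(1 + 3.25 λ).
Solving: λ (I_D1 V_DS2 − I_D2 V_DS1) = I_D2 − I_D1, so λ = (1.57 − 1.33) / (1.33 × 7.43 − 1.57 × 3.25) = 0.24 / 4.78 = 0.0502 V⁻¹.

λ = 0.0502 V⁻¹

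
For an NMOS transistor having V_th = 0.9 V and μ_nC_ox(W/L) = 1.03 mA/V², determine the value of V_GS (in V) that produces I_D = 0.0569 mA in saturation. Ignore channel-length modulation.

In saturation I_D = ½ k_n (V_GS − V_th)², so V_GS − V_th = √(2 I_D / k_n) = √(2 × 0.0569 / 1.03) = 0.332 V.
V_GS = 0.9 + 0.332 = 1.23 V.

V_GS = 1.23 V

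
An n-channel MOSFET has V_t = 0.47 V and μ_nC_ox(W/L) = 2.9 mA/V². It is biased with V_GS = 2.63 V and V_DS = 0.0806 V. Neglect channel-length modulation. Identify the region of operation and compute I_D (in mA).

V_ov = V_GS − V_t = 2.63 − 0.47 = 2.16 V.
Since V_DS = 0.0806 V < V_ov = 2.16 V, the device is in the triode region.
I_D = k_n [V_ov · V_DS − ½ V_DS²] = 2.9 × [2.16 × 0.0806 − 0.5 × 0.0806²] = 0.495 mA.

Triode; I_D = 0.495 mA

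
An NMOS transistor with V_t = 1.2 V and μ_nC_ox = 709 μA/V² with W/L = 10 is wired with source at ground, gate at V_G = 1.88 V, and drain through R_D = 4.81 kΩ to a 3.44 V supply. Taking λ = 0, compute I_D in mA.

I_D = 0.682 mA

V_GS = V_G = 1.88 V, so V_ov = 1.88 − 1.2 = 0.68 V.
k_n = μ_nC_ox · (W/L) = 7.09 mA/V².
Assume saturation: I_D = ½ k_n V_ov² = 0.5 × 7.09 × 0.68² = 1.64 mA, giving V_DS = V_DD − I_D R_D = 3.44 − 1.64 × 4.81 = -4.44 V.
But -4.44 V < V_ov = 0.68 V, so the device is actually in triode.
In triode I_D = k_n[V_ov V_DS − ½ V_DS²] and I_D = (V_DD − V_DS)/R_D. Equating: 17.1 V_DS² − 24.19 V_DS + 3.44 = 0, giving V_DS = 0.16 V (the root below V_ov).
I_D = (3.44 − 0.16) / 4.81 = 0.682 mA.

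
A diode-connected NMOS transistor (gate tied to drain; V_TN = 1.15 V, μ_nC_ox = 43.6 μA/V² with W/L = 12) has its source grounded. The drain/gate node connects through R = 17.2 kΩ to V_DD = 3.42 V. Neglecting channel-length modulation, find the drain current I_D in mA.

With gate tied to drain, V_GS = V_DS ≥ V_GS − V_TN, so the device is in saturation.
k_n = μ_nC_ox · (W/L) = 0.5232 mA/V².
KCL at the drain: ½ k_n (V_GS − V_TN)² = (V_DD − V_GS)/R.
Let x = V_GS − 1.15. Then 4.5 x² + x − 2.27 = 0, giving x = 0.608 V (positive root), so V_GS = 1.76 V.
I_D = (V_DD − V_GS)/R = (3.42 − 1.76) / 17.2 = 0.0966 mA.

I_D = 0.0966 mA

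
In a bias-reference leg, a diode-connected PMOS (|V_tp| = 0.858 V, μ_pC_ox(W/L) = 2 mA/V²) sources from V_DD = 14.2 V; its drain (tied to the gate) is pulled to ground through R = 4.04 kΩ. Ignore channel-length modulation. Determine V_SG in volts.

With gate tied to drain, V_SG = V_SD ≥ V_SG − |V_tp|, so the device is in saturation.
KCL at the drain: ½ k_p (V_SG − |V_tp|)² = (V_DD − V_SG)/R.
Let x = V_SG − 0.858. Then 4.04 x² + x − 13.34 = 0, giving x = 1.7 V (positive root), so V_SG = 2.56 V.
I_D = (V_DD − V_SG)/R = (14.2 − 2.56) / 4.04 = 2.88 mA.

V_SG = 2.56 V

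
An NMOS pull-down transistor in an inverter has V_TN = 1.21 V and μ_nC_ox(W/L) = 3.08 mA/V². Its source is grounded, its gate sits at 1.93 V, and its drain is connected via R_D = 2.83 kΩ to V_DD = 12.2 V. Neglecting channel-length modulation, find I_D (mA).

I_D = 0.798 mA

V_GS = V_G = 1.93 V, so V_ov = 1.93 − 1.21 = 0.72 V.
Assume saturation: I_D = ½ k_n V_ov² = 0.5 × 3.08 × 0.72² = 0.798 mA, giving V_DS = V_DD − I_D R_D = 12.2 − 0.798 × 2.83 = 9.94 V.
V_DS = 9.94 V ≥ V_ov = 0.72 V, confirming saturation.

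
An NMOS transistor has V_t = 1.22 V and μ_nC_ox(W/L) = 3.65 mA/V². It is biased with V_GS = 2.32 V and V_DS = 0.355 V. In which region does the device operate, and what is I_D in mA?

V_ov = V_GS − V_t = 2.32 − 1.22 = 1.1 V.
Since V_DS = 0.355 V < V_ov = 1.1 V, the device is in the triode region.
I_D = k_n [V_ov · V_DS − ½ V_DS²] = 3.65 × [1.1 × 0.355 − 0.5 × 0.355²] = 1.2 mA.

Triode; I_D = 1.20 mA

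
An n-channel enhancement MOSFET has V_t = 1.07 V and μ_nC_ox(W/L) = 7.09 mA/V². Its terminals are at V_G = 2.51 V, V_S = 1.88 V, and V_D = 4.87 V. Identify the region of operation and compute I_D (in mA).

V_GS = V_G − V_S = 2.51 − 1.88 = 0.63 V; V_DS = V_D − V_S = 4.87 − 1.88 = 2.99 V.
V_GS = 0.63 V < V_t = 1.07 V, so the transistor is in cutoff.

Cutoff; I_D = 0 mA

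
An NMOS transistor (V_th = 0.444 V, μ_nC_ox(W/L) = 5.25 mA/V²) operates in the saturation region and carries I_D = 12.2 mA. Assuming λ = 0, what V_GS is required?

V_GS = 2.60 V

In saturation I_D = ½ k_n (V_GS − V_th)², so V_GS − V_th = √(2 I_D / k_n) = √(2 × 12.2 / 5.25) = 2.16 V.
V_GS = 0.444 + 2.16 = 2.6 V.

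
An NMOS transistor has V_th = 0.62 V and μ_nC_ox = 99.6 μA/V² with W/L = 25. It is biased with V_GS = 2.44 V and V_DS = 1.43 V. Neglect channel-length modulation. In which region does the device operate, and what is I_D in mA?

k_n = μ_nC_ox · (W/L) = 2.49 mA/V².
V_ov = V_GS − V_th = 2.44 − 0.62 = 1.82 V.
Since V_DS = 1.43 V < V_ov = 1.82 V, the device is in the triode region.
I_D = k_n [V_ov · V_DS − ½ V_DS²] = 2.49 × [1.82 × 1.43 − 0.5 × 1.43²] = 3.93 mA.

Triode; I_D = 3.93 mA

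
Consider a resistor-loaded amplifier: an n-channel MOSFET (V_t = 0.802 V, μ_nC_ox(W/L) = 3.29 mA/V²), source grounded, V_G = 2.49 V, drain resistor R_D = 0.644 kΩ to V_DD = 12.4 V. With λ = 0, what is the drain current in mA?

V_GS = V_G = 2.49 V, so V_ov = 2.49 − 0.802 = 1.69 V.
Assume saturation: I_D = ½ k_n V_ov² = 0.5 × 3.29 × 1.69² = 4.69 mA, giving V_DS = V_DD − I_D R_D = 12.4 − 4.69 × 0.644 = 9.38 V.
V_DS = 9.38 V ≥ V_ov = 1.69 V, confirming saturation.

I_D = 4.69 mA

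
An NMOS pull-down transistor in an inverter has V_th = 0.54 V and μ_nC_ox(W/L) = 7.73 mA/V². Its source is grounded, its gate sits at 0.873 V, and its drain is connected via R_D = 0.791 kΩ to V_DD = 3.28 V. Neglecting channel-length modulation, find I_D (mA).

I_D = 0.429 mA

V_GS = V_G = 0.873 V, so V_ov = 0.873 − 0.54 = 0.333 V.
Assume saturation: I_D = ½ k_n V_ov² = 0.5 × 7.73 × 0.333² = 0.429 mA, giving V_DS = V_DD − I_D R_D = 3.28 − 0.429 × 0.791 = 2.94 V.
V_DS = 2.94 V ≥ V_ov = 0.333 V, confirming saturation.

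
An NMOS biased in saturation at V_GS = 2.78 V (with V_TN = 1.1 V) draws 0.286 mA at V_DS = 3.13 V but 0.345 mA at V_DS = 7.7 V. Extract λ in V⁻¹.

λ = 0.0526 V⁻¹

With V_GS fixed, I_D ∝ (1 + λ V_DS) in saturation, so I_D2/I_D1 = (1 + λ V_DS2)/(1 + λ V_DS1).
0.345/0.286 = 1.206 = (1 + 7.7 λ)/(1 + 3.13 λ).
Solving: λ (I_D1 V_DS2 − I_D2 V_DS1) = I_D2 − I_D1, so λ = (0.345 − 0.286) / (0.286 × 7.7 − 0.345 × 3.13) = 0.059 / 1.12 = 0.0526 V⁻¹.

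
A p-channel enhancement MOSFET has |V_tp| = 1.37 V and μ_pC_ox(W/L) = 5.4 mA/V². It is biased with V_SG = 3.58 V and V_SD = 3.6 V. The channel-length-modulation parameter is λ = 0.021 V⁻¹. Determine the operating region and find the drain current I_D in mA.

Saturation; I_D = 14.2 mA

V_ov = V_SG − |V_tp| = 3.58 − 1.37 = 2.21 V.
Since V_SD = 3.6 V ≥ V_ov = 2.21 V, the device is in saturation.
I_D = ½ k_p V_ov² (1 + λ V_SD) = 0.5 × 5.4 × 2.21² × (1 + 0.021 × 3.6) = 14.2 mA.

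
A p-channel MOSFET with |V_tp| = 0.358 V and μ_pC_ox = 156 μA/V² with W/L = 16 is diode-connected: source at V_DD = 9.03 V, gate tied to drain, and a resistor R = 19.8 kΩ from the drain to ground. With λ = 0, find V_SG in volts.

With gate tied to drain, V_SG = V_SD ≥ V_SG − |V_tp|, so the device is in saturation.
k_p = μ_pC_ox · (W/L) = 2.496 mA/V².
KCL at the drain: ½ k_p (V_SG − |V_tp|)² = (V_DD − V_SG)/R.
Let x = V_SG − 0.358. Then 24.7 x² + x − 8.672 = 0, giving x = 0.573 V (positive root), so V_SG = 0.931 V.
I_D = (V_DD − V_SG)/R = (9.03 − 0.931) / 19.8 = 0.409 mA.

V_SG = 0.931 V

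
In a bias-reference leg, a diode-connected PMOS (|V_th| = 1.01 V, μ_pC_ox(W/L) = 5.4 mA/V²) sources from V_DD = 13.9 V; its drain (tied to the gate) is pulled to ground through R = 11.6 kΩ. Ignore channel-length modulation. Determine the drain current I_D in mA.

I_D = 1.06 mA

With gate tied to drain, V_SG = V_SD ≥ V_SG − |V_th|, so the device is in saturation.
KCL at the drain: ½ k_p (V_SG − |V_th|)² = (V_DD − V_SG)/R.
Let x = V_SG − 1.01. Then 31.3 x² + x − 12.89 = 0, giving x = 0.626 V (positive root), so V_SG = 1.64 V.
I_D = (V_DD − V_SG)/R = (13.9 − 1.64) / 11.6 = 1.06 mA.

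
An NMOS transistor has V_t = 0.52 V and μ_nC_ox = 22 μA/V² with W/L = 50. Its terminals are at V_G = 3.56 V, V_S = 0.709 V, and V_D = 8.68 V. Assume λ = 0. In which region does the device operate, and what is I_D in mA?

V_GS = V_G − V_S = 3.56 − 0.709 = 2.85 V; V_DS = V_D − V_S = 8.68 − 0.709 = 7.97 V.
k_n = μ_nC_ox · (W/L) = 1.1 mA/V².
V_ov = V_GS − V_t = 2.85 − 0.52 = 2.33 V.
Since V_DS = 7.97 V ≥ V_ov = 2.33 V, the device is in saturation.
I_D = ½ k_n V_ov² = 0.5 × 1.1 × 2.33² = 2.99 mA.

Saturation; I_D = 2.99 mA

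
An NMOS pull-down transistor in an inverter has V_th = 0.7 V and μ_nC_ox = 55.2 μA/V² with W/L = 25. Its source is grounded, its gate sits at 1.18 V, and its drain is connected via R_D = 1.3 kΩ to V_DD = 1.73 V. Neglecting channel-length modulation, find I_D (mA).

I_D = 0.159 mA

V_GS = V_G = 1.18 V, so V_ov = 1.18 − 0.7 = 0.48 V.
k_n = μ_nC_ox · (W/L) = 1.38 mA/V².
Assume saturation: I_D = ½ k_n V_ov² = 0.5 × 1.38 × 0.48² = 0.159 mA, giving V_DS = V_DD − I_D R_D = 1.73 − 0.159 × 1.3 = 1.52 V.
V_DS = 1.52 V ≥ V_ov = 0.48 V, confirming saturation.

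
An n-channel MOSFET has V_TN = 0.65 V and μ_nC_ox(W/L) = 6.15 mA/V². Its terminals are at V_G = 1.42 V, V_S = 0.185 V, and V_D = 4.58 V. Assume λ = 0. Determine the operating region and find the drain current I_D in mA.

V_GS = V_G − V_S = 1.42 − 0.185 = 1.23 V; V_DS = V_D − V_S = 4.58 − 0.185 = 4.4 V.
V_ov = V_GS − V_TN = 1.23 − 0.65 = 0.585 V.
Since V_DS = 4.4 V ≥ V_ov = 0.585 V, the device is in saturation.
I_D = ½ k_n V_ov² = 0.5 × 6.15 × 0.585² = 1.05 mA.

Saturation; I_D = 1.05 mA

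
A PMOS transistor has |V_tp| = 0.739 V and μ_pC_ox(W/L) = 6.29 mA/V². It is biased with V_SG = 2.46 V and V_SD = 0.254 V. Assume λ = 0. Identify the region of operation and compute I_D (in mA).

V_ov = V_SG − |V_tp| = 2.46 − 0.739 = 1.72 V.
Since V_SD = 0.254 V < V_ov = 1.72 V, the device is in the triode region.
I_D = k_p [V_ov · V_SD − ½ V_SD²] = 6.29 × [1.72 × 0.254 − 0.5 × 0.254²] = 2.55 mA.

Triode; I_D = 2.55 mA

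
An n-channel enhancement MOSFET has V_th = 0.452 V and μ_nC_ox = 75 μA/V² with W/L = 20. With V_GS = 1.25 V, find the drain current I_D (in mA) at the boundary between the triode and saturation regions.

At the boundary V_DS = V_ov = V_GS − V_th = 1.25 − 0.452 = 0.798 V.
k_n = μ_nC_ox · (W/L) = 1.5 mA/V².
I_D = ½ k_n V_ov² = 0.5 × 1.5 × 0.798² = 0.478 mA.

I_D = 0.478 mA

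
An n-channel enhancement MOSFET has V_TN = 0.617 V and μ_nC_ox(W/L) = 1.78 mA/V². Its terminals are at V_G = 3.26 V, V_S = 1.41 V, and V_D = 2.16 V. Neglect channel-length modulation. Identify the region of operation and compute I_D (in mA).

V_GS = V_G − V_S = 3.26 − 1.41 = 1.85 V; V_DS = V_D − V_S = 2.16 − 1.41 = 0.75 V.
V_ov = V_GS − V_TN = 1.85 − 0.617 = 1.23 V.
Since V_DS = 0.75 V < V_ov = 1.23 V, the device is in the triode region.
I_D = k_n [V_ov · V_DS − ½ V_DS²] = 1.78 × [1.23 × 0.75 − 0.5 × 0.75²] = 1.15 mA.

Triode; I_D = 1.15 mA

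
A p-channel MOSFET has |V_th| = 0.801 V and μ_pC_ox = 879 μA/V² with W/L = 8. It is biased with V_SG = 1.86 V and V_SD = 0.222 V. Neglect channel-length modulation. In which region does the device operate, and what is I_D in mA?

Triode; I_D = 1.48 mA

k_p = μ_pC_ox · (W/L) = 7.032 mA/V².
V_ov = V_SG − |V_th| = 1.86 − 0.801 = 1.06 V.
Since V_SD = 0.222 V < V_ov = 1.06 V, the device is in the triode region.
I_D = k_p [V_ov · V_SD − ½ V_SD²] = 7.032 × [1.06 × 0.222 − 0.5 × 0.222²] = 1.48 mA.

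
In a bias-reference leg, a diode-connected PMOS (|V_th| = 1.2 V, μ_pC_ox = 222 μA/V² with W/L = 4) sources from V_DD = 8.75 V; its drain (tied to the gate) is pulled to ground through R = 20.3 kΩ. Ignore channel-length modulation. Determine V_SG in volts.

V_SG = 2.06 V

With gate tied to drain, V_SG = V_SD ≥ V_SG − |V_th|, so the device is in saturation.
k_p = μ_pC_ox · (W/L) = 0.888 mA/V².
KCL at the drain: ½ k_p (V_SG − |V_th|)² = (V_DD − V_SG)/R.
Let x = V_SG − 1.2. Then 9.01 x² + x − 7.55 = 0, giving x = 0.861 V (positive root), so V_SG = 2.06 V.
I_D = (V_DD − V_SG)/R = (8.75 − 2.06) / 20.3 = 0.329 mA.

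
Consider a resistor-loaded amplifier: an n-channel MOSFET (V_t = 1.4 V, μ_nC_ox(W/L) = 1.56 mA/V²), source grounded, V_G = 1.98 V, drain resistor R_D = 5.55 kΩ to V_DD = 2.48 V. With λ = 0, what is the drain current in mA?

I_D = 0.262 mA

V_GS = V_G = 1.98 V, so V_ov = 1.98 − 1.4 = 0.58 V.
Assume saturation: I_D = ½ k_n V_ov² = 0.5 × 1.56 × 0.58² = 0.262 mA, giving V_DS = V_DD − I_D R_D = 2.48 − 0.262 × 5.55 = 1.02 V.
V_DS = 1.02 V ≥ V_ov = 0.58 V, confirming saturation.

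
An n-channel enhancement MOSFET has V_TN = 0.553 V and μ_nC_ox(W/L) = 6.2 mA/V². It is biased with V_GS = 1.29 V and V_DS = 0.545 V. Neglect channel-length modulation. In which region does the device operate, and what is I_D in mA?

V_ov = V_GS − V_TN = 1.29 − 0.553 = 0.737 V.
Since V_DS = 0.545 V < V_ov = 0.737 V, the device is in the triode region.
I_D = k_n [V_ov · V_DS − ½ V_DS²] = 6.2 × [0.737 × 0.545 − 0.5 × 0.545²] = 1.57 mA.

Triode; I_D = 1.57 mA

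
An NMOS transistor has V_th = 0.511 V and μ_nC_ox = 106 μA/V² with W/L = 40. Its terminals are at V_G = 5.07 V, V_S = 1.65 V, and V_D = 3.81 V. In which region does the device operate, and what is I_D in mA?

V_GS = V_G − V_S = 5.07 − 1.65 = 3.42 V; V_DS = V_D − V_S = 3.81 − 1.65 = 2.16 V.
k_n = μ_nC_ox · (W/L) = 4.24 mA/V².
V_ov = V_GS − V_th = 3.42 − 0.511 = 2.91 V.
Since V_DS = 2.16 V < V_ov = 2.91 V, the device is in the triode region.
I_D = k_n [V_ov · V_DS − ½ V_DS²] = 4.24 × [2.91 × 2.16 − 0.5 × 2.16²] = 16.8 mA.

Triode; I_D = 16.8 mA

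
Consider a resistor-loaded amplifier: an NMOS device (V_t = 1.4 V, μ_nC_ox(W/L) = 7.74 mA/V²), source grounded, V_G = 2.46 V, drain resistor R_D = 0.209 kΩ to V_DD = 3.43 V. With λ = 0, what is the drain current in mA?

V_GS = V_G = 2.46 V, so V_ov = 2.46 − 1.4 = 1.06 V.
Assume saturation: I_D = ½ k_n V_ov² = 0.5 × 7.74 × 1.06² = 4.35 mA, giving V_DS = V_DD − I_D R_D = 3.43 − 4.35 × 0.209 = 2.52 V.
V_DS = 2.52 V ≥ V_ov = 1.06 V, confirming saturation.

I_D = 4.35 mA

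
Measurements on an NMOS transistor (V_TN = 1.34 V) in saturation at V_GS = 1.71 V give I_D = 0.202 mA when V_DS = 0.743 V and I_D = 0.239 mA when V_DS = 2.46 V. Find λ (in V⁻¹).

With V_GS fixed, I_D ∝ (1 + λ V_DS) in saturation, so I_D2/I_D1 = (1 + λ V_DS2)/(1 + λ V_DS1).
0.239/0.202 = 1.183 = (1 + 2.46 λ)/(1 + 0.743 λ).
Solving: λ (I_D1 V_DS2 − I_D2 V_DS1) = I_D2 − I_D1, so λ = (0.239 − 0.202) / (0.202 × 2.46 − 0.239 × 0.743) = 0.037 / 0.319 = 0.116 V⁻¹.

λ = 0.116 V⁻¹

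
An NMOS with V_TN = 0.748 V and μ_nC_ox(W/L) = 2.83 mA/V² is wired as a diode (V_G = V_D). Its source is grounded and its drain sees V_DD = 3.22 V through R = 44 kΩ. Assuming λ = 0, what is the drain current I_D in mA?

With gate tied to drain, V_GS = V_DS ≥ V_GS − V_TN, so the device is in saturation.
KCL at the drain: ½ k_n (V_GS − V_TN)² = (V_DD − V_GS)/R.
Let x = V_GS − 0.748. Then 62.3 x² + x − 2.472 = 0, giving x = 0.191 V (positive root), so V_GS = 0.939 V.
I_D = (V_DD − V_GS)/R = (3.22 − 0.939) / 44 = 0.0518 mA.

I_D = 0.0518 mA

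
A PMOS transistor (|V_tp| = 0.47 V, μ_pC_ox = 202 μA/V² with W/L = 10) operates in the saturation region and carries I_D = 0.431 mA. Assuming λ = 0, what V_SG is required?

V_SG = 1.12 V

k_p = μ_pC_ox · (W/L) = 2.02 mA/V².
In saturation I_D = ½ k_p (V_SG − |V_tp|)², so V_SG − |V_tp| = √(2 I_D / k_p) = √(2 × 0.431 / 2.02) = 0.653 V.
V_SG = 0.47 + 0.653 = 1.12 V.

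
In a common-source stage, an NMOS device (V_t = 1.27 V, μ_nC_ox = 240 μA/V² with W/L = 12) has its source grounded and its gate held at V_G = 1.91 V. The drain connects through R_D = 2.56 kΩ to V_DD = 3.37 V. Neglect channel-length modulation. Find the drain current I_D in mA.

V_GS = V_G = 1.91 V, so V_ov = 1.91 − 1.27 = 0.64 V.
k_n = μ_nC_ox · (W/L) = 2.88 mA/V².
Assume saturation: I_D = ½ k_n V_ov² = 0.5 × 2.88 × 0.64² = 0.59 mA, giving V_DS = V_DD − I_D R_D = 3.37 − 0.59 × 2.56 = 1.86 V.
V_DS = 1.86 V ≥ V_ov = 0.64 V, confirming saturation.

I_D = 0.590 mA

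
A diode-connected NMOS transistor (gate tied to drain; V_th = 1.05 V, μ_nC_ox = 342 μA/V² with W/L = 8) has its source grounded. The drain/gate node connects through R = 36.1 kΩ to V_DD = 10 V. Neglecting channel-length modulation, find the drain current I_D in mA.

With gate tied to drain, V_GS = V_DS ≥ V_GS − V_th, so the device is in saturation.
k_n = μ_nC_ox · (W/L) = 2.736 mA/V².
KCL at the drain: ½ k_n (V_GS − V_th)² = (V_DD − V_GS)/R.
Let x = V_GS − 1.05. Then 49.4 x² + x − 8.95 = 0, giving x = 0.416 V (positive root), so V_GS = 1.47 V.
I_D = (V_DD − V_GS)/R = (10 − 1.47) / 36.1 = 0.236 mA.

I_D = 0.236 mA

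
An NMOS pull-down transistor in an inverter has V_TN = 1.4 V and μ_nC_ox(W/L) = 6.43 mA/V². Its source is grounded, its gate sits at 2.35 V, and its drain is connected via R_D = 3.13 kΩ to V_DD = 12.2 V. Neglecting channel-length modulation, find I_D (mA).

V_GS = V_G = 2.35 V, so V_ov = 2.35 − 1.4 = 0.95 V.
Assume saturation: I_D = ½ k_n V_ov² = 0.5 × 6.43 × 0.95² = 2.9 mA, giving V_DS = V_DD − I_D R_D = 12.2 − 2.9 × 3.13 = 3.12 V.
V_DS = 3.12 V ≥ V_ov = 0.95 V, confirming saturation.

I_D = 2.90 mA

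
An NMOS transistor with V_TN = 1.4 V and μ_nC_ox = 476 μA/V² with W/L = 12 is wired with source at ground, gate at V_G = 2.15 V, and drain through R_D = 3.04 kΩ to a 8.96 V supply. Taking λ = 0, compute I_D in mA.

I_D = 1.61 mA

V_GS = V_G = 2.15 V, so V_ov = 2.15 − 1.4 = 0.75 V.
k_n = μ_nC_ox · (W/L) = 5.712 mA/V².
Assume saturation: I_D = ½ k_n V_ov² = 0.5 × 5.712 × 0.75² = 1.61 mA, giving V_DS = V_DD − I_D R_D = 8.96 − 1.61 × 3.04 = 4.08 V.
V_DS = 4.08 V ≥ V_ov = 0.75 V, confirming saturation.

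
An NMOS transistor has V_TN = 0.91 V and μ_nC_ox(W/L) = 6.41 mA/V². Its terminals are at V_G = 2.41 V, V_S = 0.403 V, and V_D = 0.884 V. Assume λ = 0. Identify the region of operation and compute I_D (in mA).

Triode; I_D = 2.64 mA

V_GS = V_G − V_S = 2.41 − 0.403 = 2.01 V; V_DS = V_D − V_S = 0.884 − 0.403 = 0.481 V.
V_ov = V_GS − V_TN = 2.01 − 0.91 = 1.1 V.
Since V_DS = 0.481 V < V_ov = 1.1 V, the device is in the triode region.
I_D = k_n [V_ov · V_DS − ½ V_DS²] = 6.41 × [1.1 × 0.481 − 0.5 × 0.481²] = 2.64 mA.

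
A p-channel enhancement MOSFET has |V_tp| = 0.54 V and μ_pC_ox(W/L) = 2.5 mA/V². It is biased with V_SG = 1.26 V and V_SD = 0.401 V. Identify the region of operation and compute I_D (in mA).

V_ov = V_SG − |V_tp| = 1.26 − 0.54 = 0.72 V.
Since V_SD = 0.401 V < V_ov = 0.72 V, the device is in the triode region.
I_D = k_p [V_ov · V_SD − ½ V_SD²] = 2.5 × [0.72 × 0.401 − 0.5 × 0.401²] = 0.521 mA.

Triode; I_D = 0.521 mA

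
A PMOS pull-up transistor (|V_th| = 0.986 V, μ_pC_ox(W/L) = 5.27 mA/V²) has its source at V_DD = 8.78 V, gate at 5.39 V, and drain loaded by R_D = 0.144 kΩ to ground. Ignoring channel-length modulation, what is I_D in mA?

V_SG = V_DD − V_G = 8.78 − 5.39 = 3.39 V, so V_ov = 3.39 − 0.986 = 2.4 V.
Assume saturation: I_D = ½ k_p V_ov² = 0.5 × 5.27 × 2.4² = 15.2 mA, giving V_SD = V_DD − I_D R_D = 8.78 − 15.2 × 0.144 = 6.59 V.
V_SD = 6.59 V ≥ V_ov = 2.4 V, confirming saturation.

I_D = 15.2 mA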